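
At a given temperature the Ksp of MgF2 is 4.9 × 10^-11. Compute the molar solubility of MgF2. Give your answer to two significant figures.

MgF2(s) <=> Mg^2+ + 2 F^-
Ksp = [Mg^2+][F^-]^2
With molar solubility s: [Mg^2+] = s, [F^-] = 2s.
Ksp = s(2s)^2 = 4s^3
Solving, s = (4.9 × 10^-11/4)^(1/3) = 2.3 × 10^-4 M

s ≈ 2.3 × 10^-4 M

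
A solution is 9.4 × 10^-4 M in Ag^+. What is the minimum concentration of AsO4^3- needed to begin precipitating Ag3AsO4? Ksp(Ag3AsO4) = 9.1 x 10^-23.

1.1e-13 M

Ag3AsO4(s) ⇌ 3 Ag^+(aq) + AsO4^3-(aq)
Ksp = [Ag^+]^3[AsO4^3-]
Precipitation begins when Q = Ksp. With [Ag^+] = 9.4 × 10^-4 M:
9.1 x 10^-23 = (9.4 × 10^-4)^3 × [AsO4^3-]
[AsO4^3-] = (9.1 x 10^-23 / 8.31 x 10^-10) = 1.1 x 10^-13 M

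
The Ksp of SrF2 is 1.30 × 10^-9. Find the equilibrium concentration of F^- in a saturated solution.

SrF2(s) ⇌ Sr^2+(aq) + 2 F^-(aq)
Ksp = [Sr^2+][F^-]^2
For each mole of SrF2 that dissolves: [Sr^2+] = s, [F^-] = 2s.
So Ksp = s × (2s)^2 = 4s^3
s = (1.30 × 10^-9 / 4)^(1/3) = 6.875 × 10^-4 M
[F^-] = 2s = 1.38 × 10^-3 M

[F^-] ≈ 1.38 × 10^-3 M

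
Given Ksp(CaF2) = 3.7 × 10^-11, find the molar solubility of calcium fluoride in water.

s ≈ 2.1e-4 M

CaF2(s) ⇌ Ca^2+(aq) + 2 F^-(aq)
Ksp = [Ca^2+][F^-]^2
With molar solubility s: [Ca^2+] = s, [F^-] = 2s.
Substituting: Ksp = s(2s)^2 = 4s^3
s^3 = 3.7 × 10^-11 / 4, so s = 2.1 × 10^-4 M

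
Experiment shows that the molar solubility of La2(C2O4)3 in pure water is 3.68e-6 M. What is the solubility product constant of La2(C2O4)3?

Ksp = 7.29e-26

La2(C2O4)3(s) <=> 2 La^3+ + 3 C2O4^2-
For each mole of La2(C2O4)3 that dissolves: [La^3+] = 2s, [C2O4^2-] = 3s.
Ksp = [La^3+]^2[C2O4^2-]^3
So Ksp = (2s)^2 × (3s)^3 = 108s^5
With s = 3.68 × 10^-6: Ksp = 7.29 × 10^-26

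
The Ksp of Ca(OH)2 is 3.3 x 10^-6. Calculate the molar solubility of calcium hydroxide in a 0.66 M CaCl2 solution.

Ca(OH)2(s) <=> Ca^2+(aq) + 2 OH^-(aq)
Ksp = [Ca^2+][OH^-]^2
Let s be the molar solubility in this solution. [Ca^2+] = 0.66 + s ≈ 0.66, [OH^-] = 2s (common-ion effect: Ca^2+ is already 0.66 M).
Ksp ≈ 0.66 × (2s)^2
s = 1.1 x 10^-3 M
Check: s = 1.1 x 10^-3 ≪ 0.66, so the approximation is valid.

s ≈ 1.1 × 10^-3 M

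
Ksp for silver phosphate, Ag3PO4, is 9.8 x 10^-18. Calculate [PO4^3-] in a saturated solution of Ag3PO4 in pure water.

Ag3PO4(s) <=> 3 Ag^+ + PO4^3-
Ksp = [Ag^+]^3[PO4^3-]
For each mole of Ag3PO4 that dissolves: [Ag^+] = 3s, [PO4^3-] = s.
Substituting: Ksp = (3s)^3s = 27s^4
s^4 = 9.8 x 10^-18 / 27, so s = 2.45 x 10^-5 M
[PO4^3-] = s = 2.5 x 10^-5 M

[PO4^3-] = 2.5e-5 M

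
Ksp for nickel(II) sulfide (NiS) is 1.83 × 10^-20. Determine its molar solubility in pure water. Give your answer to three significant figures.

NiS(s) ⇌ Ni^2+ + S^2-
Ksp = [Ni^2+][S^2-]
If s mol/L of NiS dissolves, [Ni^2+] = s and [S^2-] = s.
Ksp = (s)(s) = s^2
s = (1.83 × 10^-20)^(1/2) = 1.35 × 10^-10 M

s = 1.35 x 10^-10 M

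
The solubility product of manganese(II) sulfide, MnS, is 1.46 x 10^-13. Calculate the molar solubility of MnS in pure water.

MnS(s) <=> Mn^2+ + S^2-
Ksp = [Mn^2+][S^2-]
If s mol/L of MnS dissolves, [Mn^2+] = s and [S^2-] = s.
Ksp = (s)(s) = s^2
s = (1.46 x 10^-13)^(1/2) = 3.82 × 10^-7 M

s ≈ 3.82 x 10^-7 M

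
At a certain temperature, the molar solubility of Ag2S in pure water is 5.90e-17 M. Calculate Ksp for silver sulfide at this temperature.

Ksp ≈ 8.22 × 10^-49

Ag2S(s) <=> 2 Ag^+ + S^2-
Let s = molar solubility. Then [Ag^+] = 2s and [S^2-] = s.
Ksp = [Ag^+]^2[S^2-]
So Ksp = (2s)^2 × s = 4s^3
With s = 5.90 x 10^-17: Ksp = 8.22 x 10^-49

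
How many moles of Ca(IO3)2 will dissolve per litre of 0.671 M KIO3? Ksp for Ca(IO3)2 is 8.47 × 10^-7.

s ≈ 1.88 × 10^-6 M

Ca(IO3)2(s) ⇌ Ca^2+(aq) + 2 IO3^-(aq)
Ksp = [Ca^2+][IO3^-]^2
Let s be the molar solubility in this solution. [Ca^2+] = s, [IO3^-] = 0.671 + 2s ≈ 0.671 (since IO3^- from KIO3 dominates).
Ksp ≈ s × (0.671)^2
s = 1.88 × 10^-6 M
Check: 2s = 3.8 × 10^-6 ≪ 0.671, so the approximation is valid.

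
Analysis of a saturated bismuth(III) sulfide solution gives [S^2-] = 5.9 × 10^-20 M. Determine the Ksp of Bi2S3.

Ksp = 3.2 x 10^-97

Bi2S3(s) ⇌ 2 Bi^3+(aq) + 3 S^2-(aq)
Stoichiometry gives [Bi^3+] = (2/3)[S^2-] = 3.93 x 10^-20 M.
Ksp = [Bi^3+]^2[S^2-]^3
Ksp = (3.93 × 10^-20)^2 × (5.9 x 10^-20)^3 = 3.2 × 10^-97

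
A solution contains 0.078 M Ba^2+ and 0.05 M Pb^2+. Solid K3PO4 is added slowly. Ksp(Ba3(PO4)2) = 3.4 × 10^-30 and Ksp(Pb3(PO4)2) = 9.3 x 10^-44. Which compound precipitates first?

Precipitation of each salt starts when its ion product equals its Ksp.
For Ba3(PO4)2: 3.4 × 10^-30 = (0.078)^3 × [PO4^3-]^2  ⇒  [PO4^3-] = 8.5 x 10^-14 M.
For Pb3(PO4)2: 9.3 x 10^-44 = (0.05)^3 × [PO4^3-]^2  ⇒  [PO4^3-] = 2.7 × 10^-20 M.
The salt with the lower threshold [PO4^3-] precipitates first: Pb3(PO4)2.

Pb3(PO4)2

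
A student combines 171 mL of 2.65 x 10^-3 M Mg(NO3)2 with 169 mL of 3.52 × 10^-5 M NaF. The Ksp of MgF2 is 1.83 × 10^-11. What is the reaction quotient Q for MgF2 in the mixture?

4.08 × 10^-13

Total volume = 171 + 169 = 340 mL.
[Mg^2+] = 2.65 × 10^-3 × (171/340) = 1.333 × 10^-3 M
[F^-] = 3.52 x 10^-5 × (169/340) = 1.750 × 10^-5 M
MgF2(s) ⇌ Mg^2+(aq) + 2 F^-(aq), so Q = [Mg^2+][F^-]^2
Q = (1.333 × 10^-3)(1.750 × 10^-5)^2 = 4.08 × 10^-13
Q < Ksp, so no precipitate of MgF2 forms.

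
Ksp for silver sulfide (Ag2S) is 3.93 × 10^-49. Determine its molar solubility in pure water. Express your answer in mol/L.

Ag2S(s) ⇌ 2 Ag^+(aq) + S^2-(aq)
Ksp = [Ag^+]^2[S^2-]
With molar solubility s: [Ag^+] = 2s, [S^2-] = s.
Substituting: Ksp = (2s)^2s = 4s^3
s^3 = 3.93 × 10^-49 / 4, so s = 4.61 x 10^-17 M

4.61e-17 M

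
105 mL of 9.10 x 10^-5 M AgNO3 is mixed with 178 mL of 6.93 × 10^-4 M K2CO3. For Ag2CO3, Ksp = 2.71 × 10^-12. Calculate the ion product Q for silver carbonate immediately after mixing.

Total volume = 105 + 178 = 283 mL.
[Ag^+] = 9.10 × 10^-5 × (105/283) = 3.376 × 10^-5 M
[CO3^2-] = 6.93 × 10^-4 × (178/283) = 4.359 × 10^-4 M
Ag2CO3(s) ⇌ 2 Ag^+ + CO3^2-, so Q = [Ag^+]^2[CO3^2-]
Q = (3.376 x 10^-5)^2(4.359 × 10^-4) = 4.97 × 10^-13
Q < Ksp, so no precipitate of Ag2CO3 forms.

Q = 4.97 × 10^-13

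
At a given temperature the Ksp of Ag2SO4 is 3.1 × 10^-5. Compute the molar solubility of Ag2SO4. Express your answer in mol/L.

Ag2SO4(s) ⇌ 2 Ag^+(aq) + SO4^2-(aq)
Ksp = [Ag^+]^2[SO4^2-]
For each mole of Ag2SO4 that dissolves: [Ag^+] = 2s, [SO4^2-] = s.
Ksp = (2s)^2s = 4s^3
Solving, s = (3.1 × 10^-5/4)^(1/3) = 2.0 x 10^-2 M

2.0 x 10^-2 M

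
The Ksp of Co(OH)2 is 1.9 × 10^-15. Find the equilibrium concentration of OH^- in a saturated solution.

[OH^-] = 1.6e-5 M

Co(OH)2(s) ⇌ Co^2+ + 2 OH^-
Ksp = [Co^2+][OH^-]^2
For each mole of Co(OH)2 that dissolves: [Co^2+] = s, [OH^-] = 2s.
So Ksp = s × (2s)^2 = 4s^3
s = (1.9 × 10^-15 / 4)^(1/3) = 7.80 x 10^-6 M
[OH^-] = 2s = 1.6 x 10^-5 M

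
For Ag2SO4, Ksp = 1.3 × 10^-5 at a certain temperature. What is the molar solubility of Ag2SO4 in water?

1.5 × 10^-2 M

Ag2SO4(s) ⇌ 2 Ag^+(aq) + SO4^2-(aq)
Ksp = [Ag^+]^2[SO4^2-]
If s mol/L of Ag2SO4 dissolves, [Ag^+] = 2s and [SO4^2-] = s.
Substituting: Ksp = (2s)^2s = 4s^3
s = (1.3 × 10^-5 / 4)^(1/3) = 1.5 x 10^-2 M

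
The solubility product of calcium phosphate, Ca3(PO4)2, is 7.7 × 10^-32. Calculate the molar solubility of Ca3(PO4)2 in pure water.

Ca3(PO4)2(s) <=> 3 Ca^2+(aq) + 2 PO4^3-(aq)
Ksp = [Ca^2+]^3[PO4^3-]^2
Let s = molar solubility. Then [Ca^2+] = 3s and [PO4^3-] = 2s.
Ksp = (3s)^3(2s)^2 = 108s^5
s^5 = 7.7 × 10^-32 / 108, so s = 2.3 x 10^-7 M

s = 2.3e-7 M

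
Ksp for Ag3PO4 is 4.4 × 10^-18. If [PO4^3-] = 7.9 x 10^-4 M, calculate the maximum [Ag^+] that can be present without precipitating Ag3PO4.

Ag3PO4(s) ⇌ 3 Ag^+ + PO4^3-
Ksp = [Ag^+]^3[PO4^3-]
Precipitation begins when Q = Ksp. With [PO4^3-] = 7.9 x 10^-4 M:
4.4 × 10^-18 = (7.9 x 10^-4) × [Ag^+]^3
[Ag^+] = (4.4 × 10^-18 / 7.9 × 10^-4)^(1/3) = 1.8 × 10^-5 M

1.8 × 10^-5 M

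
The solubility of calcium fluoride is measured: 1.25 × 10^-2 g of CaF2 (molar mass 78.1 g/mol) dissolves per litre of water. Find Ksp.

Ksp ≈ 1.64 x 10^-11

Molar solubility s = (1.25 × 10^-2 g/L) / (78.1 g/mol) = 1.601 × 10^-4 M.
CaF2(s) ⇌ Ca^2+ + 2 F^-
Let s = molar solubility. Then [Ca^2+] = s and [F^-] = 2s.
Ksp = [Ca^2+][F^-]^2
So Ksp = s × (2s)^2 = 4s^3
Ksp = 4 × (1.601 x 10^-4)^3 = 1.64 × 10^-11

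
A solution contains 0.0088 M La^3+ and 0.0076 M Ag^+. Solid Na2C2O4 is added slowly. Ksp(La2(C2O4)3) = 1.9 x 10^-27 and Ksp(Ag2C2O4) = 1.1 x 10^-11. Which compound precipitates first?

La2(C2O4)3

Each salt begins to precipitate when Q = Ksp, i.e. when [C2O4^2-] reaches its threshold.
For La2(C2O4)3: 1.9 x 10^-27 = (0.0088)^2 × [C2O4^2-]^3  ⇒  [C2O4^2-] = 2.9 × 10^-8 M.
For Ag2C2O4: 1.1 x 10^-11 = (0.0076)^2 × [C2O4^2-]  ⇒  [C2O4^2-] = 1.9 × 10^-7 M.
The salt with the lower threshold [C2O4^2-] precipitates first: La2(C2O4)3.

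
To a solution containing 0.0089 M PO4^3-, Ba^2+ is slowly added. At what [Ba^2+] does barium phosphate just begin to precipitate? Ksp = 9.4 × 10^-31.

2.3 × 10^-9 M

Ba3(PO4)2(s) <=> 3 Ba^2+(aq) + 2 PO4^3-(aq)
Ksp = [Ba^2+]^3[PO4^3-]^2
Precipitation begins when Q = Ksp. With [PO4^3-] = 0.0089 M:
9.4 × 10^-31 = (0.0089)^2 × [Ba^2+]^3
[Ba^2+] = (9.4 × 10^-31 / 7.92 × 10^-5)^(1/3) = 2.3 x 10^-9 M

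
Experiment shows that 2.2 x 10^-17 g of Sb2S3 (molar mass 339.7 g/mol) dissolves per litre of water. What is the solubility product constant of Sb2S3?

Molar solubility s = (2.2 x 10^-17 g/L) / (339.7 g/mol) = 6.48 × 10^-20 M.
Sb2S3(s) ⇌ 2 Sb^3+ + 3 S^2-
Let s = molar solubility. Then [Sb^3+] = 2s and [S^2-] = 3s.
Ksp = [Sb^3+]^2[S^2-]^3
Ksp = (2s)^2(3s)^3 = 108s^5
With s = 6.48 × 10^-20: Ksp = 1.2 × 10^-94

Ksp ≈ 1.2 x 10^-94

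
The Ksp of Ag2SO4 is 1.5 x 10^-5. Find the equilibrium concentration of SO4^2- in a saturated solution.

[SO4^2-] ≈ 1.6 × 10^-2 M

Ag2SO4(s) ⇌ 2 Ag^+ + SO4^2-
Ksp = [Ag^+]^2[SO4^2-]
Let s = molar solubility. Then [Ag^+] = 2s and [SO4^2-] = s.
Substituting: Ksp = (2s)^2s = 4s^3
Solving, s = (1.5 x 10^-5/4)^(1/3) = 1.55 x 10^-2 M
[SO4^2-] = s = 1.6 × 10^-2 M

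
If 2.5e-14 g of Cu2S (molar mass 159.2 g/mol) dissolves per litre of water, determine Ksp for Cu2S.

Ksp ≈ 1.5 x 10^-47

Molar solubility s = (2.5 x 10^-14 g/L) / (159.2 g/mol) = 1.57 × 10^-16 M.
Cu2S(s) ⇌ 2 Cu^+ + S^2-
For each mole of Cu2S that dissolves: [Cu^+] = 2s, [S^2-] = s.
Ksp = [Cu^+]^2[S^2-]
Ksp = (2s)^2s = 4s^3
With s = 1.57 × 10^-16: Ksp = 1.5 × 10^-47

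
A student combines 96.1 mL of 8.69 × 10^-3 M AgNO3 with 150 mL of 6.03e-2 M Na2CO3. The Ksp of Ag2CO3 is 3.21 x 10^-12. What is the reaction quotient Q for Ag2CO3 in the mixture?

Total volume = 96.1 + 150 = 246.1 mL.
[Ag^+] = 8.69 × 10^-3 × (96.1/246.1) = 3.393 × 10^-3 M
[CO3^2-] = 6.03 × 10^-2 × (150/246.1) = 3.675 × 10^-2 M
Ag2CO3(s) ⇌ 2 Ag^+(aq) + CO3^2-(aq), so Q = [Ag^+]^2[CO3^2-]
Q = (3.393 x 10^-3)^2(3.675 x 10^-2) = 4.23 × 10^-7
Q > Ksp, so Ag2CO3 will precipitate.

Q = 4.23 x 10^-7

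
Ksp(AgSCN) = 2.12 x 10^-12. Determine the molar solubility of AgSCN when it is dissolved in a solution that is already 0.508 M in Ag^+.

4.17 × 10^-12 M

AgSCN(s) ⇌ Ag^+(aq) + SCN^-(aq)
Ksp = [Ag^+][SCN^-]
Let s be the molar solubility in this solution. [Ag^+] = 0.508 + s ≈ 0.508, [SCN^-] = s (since the Ag^+ already present dominates).
Ksp ≈ 0.508 × s
s = 4.17 × 10^-12 M
Check: s = 4.2 × 10^-12 ≪ 0.508, so the approximation is valid.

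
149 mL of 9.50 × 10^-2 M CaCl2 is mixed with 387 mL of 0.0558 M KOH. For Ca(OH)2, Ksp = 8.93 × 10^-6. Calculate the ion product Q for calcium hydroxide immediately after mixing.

Q ≈ 4.29e-5

Total volume = 149 + 387 = 536 mL.
[Ca^2+] = 9.50 × 10^-2 × (149/536) = 2.641 × 10^-2 M
[OH^-] = 5.58 x 10^-2 × (387/536) = 4.029 × 10^-2 M
Ca(OH)2(s) <=> Ca^2+(aq) + 2 OH^-(aq), so Q = [Ca^2+][OH^-]^2
Q = (2.641 x 10^-2)(4.029 x 10^-2)^2 = 4.29 x 10^-5
Q > Ksp, so Ca(OH)2 will precipitate.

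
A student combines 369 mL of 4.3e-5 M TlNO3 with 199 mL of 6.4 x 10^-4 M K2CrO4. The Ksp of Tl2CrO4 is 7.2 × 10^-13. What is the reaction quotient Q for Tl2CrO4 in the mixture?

Total volume = 369 + 199 = 568 mL.
[Tl^+] = 4.3 x 10^-5 × (369/568) = 2.79 × 10^-5 M
[CrO4^2-] = 6.4 × 10^-4 × (199/568) = 2.24 × 10^-4 M
Tl2CrO4(s) ⇌ 2 Tl^+ + CrO4^2-, so Q = [Tl^+]^2[CrO4^2-]
Q = (2.79 × 10^-5)^2(2.24 × 10^-4) = 1.7 × 10^-13
Q < Ksp, so no precipitate of Tl2CrO4 forms.

Q = 1.7 × 10^-13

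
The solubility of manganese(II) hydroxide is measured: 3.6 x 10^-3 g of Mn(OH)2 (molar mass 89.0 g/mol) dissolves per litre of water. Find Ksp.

Molar solubility s = (3.6 x 10^-3 g/L) / (89.0 g/mol) = 4.04 × 10^-5 M.
Mn(OH)2(s) ⇌ Mn^2+(aq) + 2 OH^-(aq)
If s mol/L of Mn(OH)2 dissolves, [Mn^2+] = s and [OH^-] = 2s.
Ksp = [Mn^2+][OH^-]^2
Substituting: Ksp = s(2s)^2 = 4s^3
With s = 4.04 × 10^-5: Ksp = 2.6 × 10^-13

Ksp ≈ 2.6e-13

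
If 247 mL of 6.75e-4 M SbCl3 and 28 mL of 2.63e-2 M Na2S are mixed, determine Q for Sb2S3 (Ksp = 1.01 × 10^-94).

Total volume = 247 + 28 = 275 mL.
[Sb^3+] = 6.75 x 10^-4 × (247/275) = 6.063 x 10^-4 M
[S^2-] = 2.63 × 10^-2 × (28/275) = 2.678 x 10^-3 M
Sb2S3(s) <=> 2 Sb^3+ + 3 S^2-, so Q = [Sb^3+]^2[S^2-]^3
Q = (6.063 × 10^-4)^2(2.678 × 10^-3)^3 = 7.06 x 10^-15
Q > Ksp, so Sb2S3 will precipitate.

7.06 × 10^-15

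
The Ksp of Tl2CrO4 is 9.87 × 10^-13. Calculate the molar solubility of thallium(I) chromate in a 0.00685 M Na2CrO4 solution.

Tl2CrO4(s) <=> 2 Tl^+(aq) + CrO4^2-(aq)
Ksp = [Tl^+]^2[CrO4^2-]
Let s be the molar solubility in this solution. [Tl^+] = 2s, [CrO4^2-] = 0.00685 + s ≈ 0.00685 (Ksp is small, so little additional dissolves).
Ksp ≈ (2s)^2 × 0.00685
s = 6.00 × 10^-6 M
Check: s = 6.0 × 10^-6 ≪ 0.00685, so the approximation is valid.

s ≈ 6.00 x 10^-6 M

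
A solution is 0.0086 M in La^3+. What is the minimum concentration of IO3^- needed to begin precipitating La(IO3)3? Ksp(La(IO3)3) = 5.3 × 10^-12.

La(IO3)3(s) ⇌ La^3+(aq) + 3 IO3^-(aq)
Ksp = [La^3+][IO3^-]^3
Precipitation begins when Q = Ksp. With [La^3+] = 0.0086 M:
5.3 × 10^-12 = (0.0086) × [IO3^-]^3
[IO3^-] = (5.3 × 10^-12 / 8.6 × 10^-3)^(1/3) = 8.5 × 10^-4 M

[IO3^-] = 8.5e-4 M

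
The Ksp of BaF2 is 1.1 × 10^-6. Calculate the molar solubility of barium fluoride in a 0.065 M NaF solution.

s ≈ 2.6 × 10^-4 M

BaF2(s) <=> Ba^2+(aq) + 2 F^-(aq)
Ksp = [Ba^2+][F^-]^2
Let s be the molar solubility in this solution. [Ba^2+] = s, [F^-] = 0.065 + 2s ≈ 0.065 (since F^- from NaF dominates).
Ksp ≈ s × (0.065)^2
s = 2.6 × 10^-4 M
Check: 2s = 5.2 × 10^-4 ≪ 0.065, so the approximation is valid.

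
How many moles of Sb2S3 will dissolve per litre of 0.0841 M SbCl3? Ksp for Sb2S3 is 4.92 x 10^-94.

s ≈ 1.37 × 10^-31 M

Sb2S3(s) ⇌ 2 Sb^3+(aq) + 3 S^2-(aq)
Ksp = [Sb^3+]^2[S^2-]^3
Let s be the molar solubility in this solution. [Sb^3+] = 0.0841 + 2s ≈ 0.0841, [S^2-] = 3s (Ksp is small, so little additional dissolves).
Ksp ≈ (0.0841)^2 × (3s)^3
s = 1.37 x 10^-31 M
Check: 2s = 2.7 x 10^-31 ≪ 0.0841, so the approximation is valid.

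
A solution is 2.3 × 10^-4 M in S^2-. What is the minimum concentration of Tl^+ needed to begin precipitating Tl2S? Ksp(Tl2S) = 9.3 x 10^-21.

6.4 × 10^-9 M

Tl2S(s) ⇌ 2 Tl^+(aq) + S^2-(aq)
Ksp = [Tl^+]^2[S^2-]
Precipitation begins when Q = Ksp. With [S^2-] = 2.3 × 10^-4 M:
9.3 x 10^-21 = (2.3 × 10^-4) × [Tl^+]^2
[Tl^+] = (9.3 x 10^-21 / 2.3 × 10^-4)^(1/2) = 6.4 × 10^-9 M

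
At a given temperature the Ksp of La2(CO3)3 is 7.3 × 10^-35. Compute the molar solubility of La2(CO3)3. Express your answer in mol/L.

La2(CO3)3(s) ⇌ 2 La^3+(aq) + 3 CO3^2-(aq)
Ksp = [La^3+]^2[CO3^2-]^3
For each mole of La2(CO3)3 that dissolves: [La^3+] = 2s, [CO3^2-] = 3s.
Ksp = (2s)^2(3s)^3 = 108s^5
s^5 = 7.3 × 10^-35 / 108, so s = 5.8 x 10^-8 M

s ≈ 5.8 × 10^-8 M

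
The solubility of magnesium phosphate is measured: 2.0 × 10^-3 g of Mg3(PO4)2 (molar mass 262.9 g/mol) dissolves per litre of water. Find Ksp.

2.8 x 10^-24

Molar solubility s = (2.0 x 10^-3 g/L) / (262.9 g/mol) = 7.61 x 10^-6 M.
Mg3(PO4)2(s) ⇌ 3 Mg^2+ + 2 PO4^3-
With molar solubility s: [Mg^2+] = 3s, [PO4^3-] = 2s.
Ksp = [Mg^2+]^3[PO4^3-]^2
Substituting: Ksp = (3s)^3(2s)^2 = 108s^5
With s = 7.61 x 10^-6: Ksp = 2.8 × 10^-24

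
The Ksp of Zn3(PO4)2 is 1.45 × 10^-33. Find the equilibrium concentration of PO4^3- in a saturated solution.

[PO4^3-] ≈ 2.12 x 10^-7 M

Zn3(PO4)2(s) ⇌ 3 Zn^2+ + 2 PO4^3-
Ksp = [Zn^2+]^3[PO4^3-]^2
For each mole of Zn3(PO4)2 that dissolves: [Zn^2+] = 3s, [PO4^3-] = 2s.
Ksp = (3s)^3(2s)^2 = 108s^5
Solving, s = (1.45 × 10^-33/108)^(1/5) = 1.061 × 10^-7 M
[PO4^3-] = 2s = 2.12 x 10^-7 M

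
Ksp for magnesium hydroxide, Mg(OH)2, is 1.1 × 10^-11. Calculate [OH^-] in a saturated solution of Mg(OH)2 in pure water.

[OH^-] ≈ 2.8 × 10^-4 M

Mg(OH)2(s) ⇌ Mg^2+(aq) + 2 OH^-(aq)
Ksp = [Mg^2+][OH^-]^2
With molar solubility s: [Mg^2+] = s, [OH^-] = 2s.
So Ksp = s × (2s)^2 = 4s^3
s^3 = 1.1 × 10^-11 / 4, so s = 1.40 × 10^-4 M
[OH^-] = 2s = 2.8 × 10^-4 M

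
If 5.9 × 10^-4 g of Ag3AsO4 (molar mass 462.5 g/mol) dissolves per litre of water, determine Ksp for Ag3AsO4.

7.2e-23

Molar solubility s = (5.9 x 10^-4 g/L) / (462.5 g/mol) = 1.28 x 10^-6 M.
Ag3AsO4(s) ⇌ 3 Ag^+ + AsO4^3-
Let s = molar solubility. Then [Ag^+] = 3s and [AsO4^3-] = s.
Ksp = [Ag^+]^3[AsO4^3-]
So Ksp = (3s)^3 × s = 27s^4
Ksp = 27 × (1.28 x 10^-6)^4 = 7.2 × 10^-23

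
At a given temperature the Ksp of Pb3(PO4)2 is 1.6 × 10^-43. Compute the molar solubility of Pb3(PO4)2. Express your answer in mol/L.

Pb3(PO4)2(s) <=> 3 Pb^2+ + 2 PO4^3-
Ksp = [Pb^2+]^3[PO4^3-]^2
With molar solubility s: [Pb^2+] = 3s, [PO4^3-] = 2s.
Substituting: Ksp = (3s)^3(2s)^2 = 108s^5
Solving, s = (1.6 × 10^-43/108)^(1/5) = 1.1 × 10^-9 M

s ≈ 1.1 × 10^-9 M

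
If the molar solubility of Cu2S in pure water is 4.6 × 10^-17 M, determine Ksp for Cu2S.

Ksp = 3.9e-49

Cu2S(s) ⇌ 2 Cu^+ + S^2-
If s mol/L of Cu2S dissolves, [Cu^+] = 2s and [S^2-] = s.
Ksp = [Cu^+]^2[S^2-]
Substituting: Ksp = (2s)^2s = 4s^3
Ksp = 4 × (4.6 x 10^-17)^3 = 3.9 x 10^-49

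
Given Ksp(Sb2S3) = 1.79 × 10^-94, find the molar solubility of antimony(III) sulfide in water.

6.98 x 10^-20 M

Sb2S3(s) ⇌ 2 Sb^3+(aq) + 3 S^2-(aq)
Ksp = [Sb^3+]^2[S^2-]^3
With molar solubility s: [Sb^3+] = 2s, [S^2-] = 3s.
So Ksp = (2s)^2 × (3s)^3 = 108s^5
Solving, s = (1.79 × 10^-94/108)^(1/5) = 6.98 × 10^-20 M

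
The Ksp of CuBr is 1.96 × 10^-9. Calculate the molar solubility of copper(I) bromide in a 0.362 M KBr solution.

CuBr(s) <=> Cu^+ + Br^-
Ksp = [Cu^+][Br^-]
Let s = moles of CuBr that dissolve per litre. [Cu^+] = s, [Br^-] = 0.362 + s ≈ 0.362 (Ksp is small, so little additional dissolves).
Ksp ≈ s × 0.362
s = 5.41 × 10^-9 M
Check: s = 5.4 × 10^-9 ≪ 0.362, so the approximation is valid.

s = 5.41e-9 M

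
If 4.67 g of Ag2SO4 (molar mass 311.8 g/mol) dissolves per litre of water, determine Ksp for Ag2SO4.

Ksp = 1.34e-5

Molar solubility s = (4.67 g/L) / (311.8 g/mol) = 1.498 × 10^-2 M.
Ag2SO4(s) ⇌ 2 Ag^+ + SO4^2-
With molar solubility s: [Ag^+] = 2s, [SO4^2-] = s.
Ksp = [Ag^+]^2[SO4^2-]
Substituting: Ksp = (2s)^2s = 4s^3
Ksp = 4 × (1.498 × 10^-2)^3 = 1.34 x 10^-5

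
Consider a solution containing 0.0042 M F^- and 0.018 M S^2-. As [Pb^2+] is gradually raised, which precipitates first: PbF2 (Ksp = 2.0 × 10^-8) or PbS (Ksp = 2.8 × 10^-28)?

PbS

Each salt begins to precipitate when Q = Ksp, i.e. when [Pb^2+] reaches its threshold.
For PbF2: 2.0 × 10^-8 = (0.0042)^2 × [Pb^2+]  ⇒  [Pb^2+] = 1.1 x 10^-3 M.
For PbS: 2.8 × 10^-28 = 0.018 × [Pb^2+]  ⇒  [Pb^2+] = 1.6 x 10^-26 M.
The salt with the lower threshold [Pb^2+] precipitates first: PbS.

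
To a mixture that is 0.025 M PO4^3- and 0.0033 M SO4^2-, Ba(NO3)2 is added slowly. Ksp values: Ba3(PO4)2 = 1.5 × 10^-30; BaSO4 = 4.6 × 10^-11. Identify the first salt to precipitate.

Ba3(PO4)2

Each salt begins to precipitate when Q = Ksp, i.e. when [Ba^2+] reaches its threshold.
For Ba3(PO4)2: 1.5 × 10^-30 = (0.025)^2 × [Ba^2+]^3  ⇒  [Ba^2+] = 1.3 x 10^-9 M.
For BaSO4: 4.6 × 10^-11 = 0.0033 × [Ba^2+]  ⇒  [Ba^2+] = 1.4 × 10^-8 M.
The salt with the lower threshold [Ba^2+] precipitates first: Ba3(PO4)2.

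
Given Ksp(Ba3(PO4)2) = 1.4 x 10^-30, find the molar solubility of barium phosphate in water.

Ba3(PO4)2(s) ⇌ 3 Ba^2+(aq) + 2 PO4^3-(aq)
Ksp = [Ba^2+]^3[PO4^3-]^2
For each mole of Ba3(PO4)2 that dissolves: [Ba^2+] = 3s, [PO4^3-] = 2s.
Ksp = (3s)^3(2s)^2 = 108s^5
s^5 = 1.4 x 10^-30 / 108, so s = 4.2 x 10^-7 M

s = 4.2 x 10^-7 M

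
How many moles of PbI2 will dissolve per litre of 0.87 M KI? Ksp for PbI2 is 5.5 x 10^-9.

7.3e-9 M

PbI2(s) ⇌ Pb^2+(aq) + 2 I^-(aq)
Ksp = [Pb^2+][I^-]^2
If s mol/L dissolves here, [Pb^2+] = s, [I^-] = 0.87 + 2s ≈ 0.87 (since I^- from KI dominates).
Ksp ≈ s × (0.87)^2
s = 7.3 × 10^-9 M
Check: 2s = 1.5 × 10^-8 ≪ 0.87, so the approximation is valid.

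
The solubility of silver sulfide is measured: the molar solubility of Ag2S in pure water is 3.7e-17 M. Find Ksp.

2.0 × 10^-49

Ag2S(s) <=> 2 Ag^+(aq) + S^2-(aq)
For each mole of Ag2S that dissolves: [Ag^+] = 2s, [S^2-] = s.
Ksp = [Ag^+]^2[S^2-]
Substituting: Ksp = (2s)^2s = 4s^3
With s = 3.7 x 10^-17: Ksp = 2.0 × 10^-49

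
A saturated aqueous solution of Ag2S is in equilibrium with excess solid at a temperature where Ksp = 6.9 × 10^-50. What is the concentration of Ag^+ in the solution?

[Ag^+] ≈ 5.2 × 10^-17 M

Ag2S(s) <=> 2 Ag^+ + S^2-
Ksp = [Ag^+]^2[S^2-]
For each mole of Ag2S that dissolves: [Ag^+] = 2s, [S^2-] = s.
Ksp = (2s)^2s = 4s^3
Solving, s = (6.9 × 10^-50/4)^(1/3) = 2.58 × 10^-17 M
[Ag^+] = 2s = 5.2 × 10^-17 M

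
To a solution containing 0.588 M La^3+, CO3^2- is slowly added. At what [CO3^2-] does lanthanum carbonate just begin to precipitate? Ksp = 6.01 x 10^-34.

La2(CO3)3(s) ⇌ 2 La^3+ + 3 CO3^2-
Ksp = [La^3+]^2[CO3^2-]^3
Precipitation begins when Q = Ksp. With [La^3+] = 0.588 M:
6.01 x 10^-34 = (0.588)^2 × [CO3^2-]^3
[CO3^2-] = (6.01 x 10^-34 / 3.457 × 10^-1)^(1/3) = 1.20 x 10^-11 M

[CO3^2-] = 1.20 x 10^-11 M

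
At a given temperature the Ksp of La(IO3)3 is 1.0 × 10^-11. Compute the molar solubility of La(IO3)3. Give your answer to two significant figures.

s = 7.8e-4 M

La(IO3)3(s) <=> La^3+ + 3 IO3^-
Ksp = [La^3+][IO3^-]^3
Let s = molar solubility. Then [La^3+] = s and [IO3^-] = 3s.
Ksp = s(3s)^3 = 27s^4
Solving, s = (1.0 × 10^-11/27)^(1/4) = 7.8 × 10^-4 M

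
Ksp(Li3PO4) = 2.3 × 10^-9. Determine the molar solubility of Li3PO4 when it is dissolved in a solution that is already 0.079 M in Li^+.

s = 4.7 × 10^-6 M

Li3PO4(s) <=> 3 Li^+(aq) + PO4^3-(aq)
Ksp = [Li^+]^3[PO4^3-]
Let s be the molar solubility in this solution. [Li^+] = 0.079 + 3s ≈ 0.079, [PO4^3-] = s (Ksp is small, so little additional dissolves).
Ksp ≈ (0.079)^3 × s
s = 4.7 x 10^-6 M
Check: 3s = 1.4 x 10^-5 ≪ 0.079, so the approximation is valid.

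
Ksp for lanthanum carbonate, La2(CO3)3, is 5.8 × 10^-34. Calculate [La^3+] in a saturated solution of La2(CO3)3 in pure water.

[La^3+] ≈ 1.8e-7 M

La2(CO3)3(s) ⇌ 2 La^3+(aq) + 3 CO3^2-(aq)
Ksp = [La^3+]^2[CO3^2-]^3
With molar solubility s: [La^3+] = 2s, [CO3^2-] = 3s.
Ksp = (2s)^2(3s)^3 = 108s^5
s = (5.8 × 10^-34 / 108)^(1/5) = 8.83 × 10^-8 M
[La^3+] = 2s = 1.8 x 10^-7 M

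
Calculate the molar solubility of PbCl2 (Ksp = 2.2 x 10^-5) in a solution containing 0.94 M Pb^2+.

PbCl2(s) <=> Pb^2+(aq) + 2 Cl^-(aq)
Ksp = [Pb^2+][Cl^-]^2
If s mol/L dissolves here, [Pb^2+] = 0.94 + s ≈ 0.94, [Cl^-] = 2s (since the Pb^2+ already present dominates).
Ksp ≈ 0.94 × (2s)^2
s = 2.4 × 10^-3 M
Check: s = 2.4 × 10^-3 ≪ 0.94, so the approximation is valid.

s = 2.4 × 10^-3 M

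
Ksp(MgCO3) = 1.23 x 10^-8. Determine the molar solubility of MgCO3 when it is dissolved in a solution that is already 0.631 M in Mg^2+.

MgCO3(s) ⇌ Mg^2+(aq) + CO3^2-(aq)
Ksp = [Mg^2+][CO3^2-]
Let s = moles of MgCO3 that dissolve per litre. [Mg^2+] = 0.631 + s ≈ 0.631, [CO3^2-] = s (since the Mg^2+ already present dominates).
Ksp ≈ 0.631 × s
s = 1.95 × 10^-8 M
Check: s = 1.9 × 10^-8 ≪ 0.631, so the approximation is valid.

s = 1.95 x 10^-8 M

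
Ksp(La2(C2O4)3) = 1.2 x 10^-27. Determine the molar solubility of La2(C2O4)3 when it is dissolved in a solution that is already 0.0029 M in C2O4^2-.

s = 1.1 × 10^-10 M

La2(C2O4)3(s) <=> 2 La^3+ + 3 C2O4^2-
Ksp = [La^3+]^2[C2O4^2-]^3
If s mol/L dissolves here, [La^3+] = 2s, [C2O4^2-] = 0.0029 + 3s ≈ 0.0029 (Ksp is small, so little additional dissolves).
Ksp ≈ (2s)^2 × (0.0029)^3
s = 1.1 × 10^-10 M
Check: 3s = 3.3 × 10^-10 ≪ 0.0029, so the approximation is valid.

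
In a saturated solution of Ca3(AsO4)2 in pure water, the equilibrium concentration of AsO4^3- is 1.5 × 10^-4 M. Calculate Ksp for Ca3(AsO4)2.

Ca3(AsO4)2(s) <=> 3 Ca^2+ + 2 AsO4^3-
Stoichiometry gives [Ca^2+] = (3/2)[AsO4^3-] = 2.25 × 10^-4 M.
Ksp = [Ca^2+]^3[AsO4^3-]^2
Ksp = (2.25 x 10^-4)^3 × (1.5 × 10^-4)^2 = 2.6 × 10^-19

2.6e-19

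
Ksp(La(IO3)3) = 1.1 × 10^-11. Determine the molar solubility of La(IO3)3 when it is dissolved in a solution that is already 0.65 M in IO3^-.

La(IO3)3(s) ⇌ La^3+ + 3 IO3^-
Ksp = [La^3+][IO3^-]^3
If s mol/L dissolves here, [La^3+] = s, [IO3^-] = 0.65 + 3s ≈ 0.65 (Ksp is small, so little additional dissolves).
Ksp ≈ s × (0.65)^3
s = 4.0 × 10^-11 M
Check: 3s = 1.2 × 10^-10 ≪ 0.65, so the approximation is valid.

s ≈ 4.0 × 10^-11 M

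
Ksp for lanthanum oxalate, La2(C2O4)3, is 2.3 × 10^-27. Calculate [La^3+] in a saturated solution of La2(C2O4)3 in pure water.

[La^3+] ≈ 3.7e-6 M

La2(C2O4)3(s) ⇌ 2 La^3+ + 3 C2O4^2-
Ksp = [La^3+]^2[C2O4^2-]^3
Let s = molar solubility. Then [La^3+] = 2s and [C2O4^2-] = 3s.
Substituting: Ksp = (2s)^2(3s)^3 = 108s^5
s = (2.3 × 10^-27 / 108)^(1/5) = 1.84 × 10^-6 M
[La^3+] = 2s = 3.7 × 10^-6 M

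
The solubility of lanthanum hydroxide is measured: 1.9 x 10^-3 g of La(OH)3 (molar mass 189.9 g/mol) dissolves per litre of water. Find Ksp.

Ksp ≈ 2.7e-19

Molar solubility s = (1.9 x 10^-3 g/L) / (189.9 g/mol) = 1.00 × 10^-5 M.
La(OH)3(s) ⇌ La^3+ + 3 OH^-
If s mol/L of La(OH)3 dissolves, [La^3+] = s and [OH^-] = 3s.
Ksp = [La^3+][OH^-]^3
So Ksp = s × (3s)^3 = 27s^4
With s = 1.00 × 10^-5: Ksp = 2.7 × 10^-19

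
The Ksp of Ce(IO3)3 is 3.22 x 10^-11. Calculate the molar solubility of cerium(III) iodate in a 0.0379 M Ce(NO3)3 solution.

s = 3.16 × 10^-4 M

Ce(IO3)3(s) <=> Ce^3+(aq) + 3 IO3^-(aq)
Ksp = [Ce^3+][IO3^-]^3
Let s = moles of Ce(IO3)3 that dissolve per litre. [Ce^3+] = 0.0379 + s ≈ 0.0379, [IO3^-] = 3s (common-ion effect: Ce^3+ is already 0.0379 M).
Ksp ≈ 0.0379 × (3s)^3
s = 3.16 × 10^-4 M
Check: s = 3.2 x 10^-4 ≪ 0.0379, so the approximation is valid.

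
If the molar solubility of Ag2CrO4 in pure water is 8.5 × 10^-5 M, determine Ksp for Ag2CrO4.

Ksp ≈ 2.5 × 10^-12

Ag2CrO4(s) ⇌ 2 Ag^+ + CrO4^2-
If s mol/L of Ag2CrO4 dissolves, [Ag^+] = 2s and [CrO4^2-] = s.
Ksp = [Ag^+]^2[CrO4^2-]
Substituting: Ksp = (2s)^2s = 4s^3
With s = 8.5 x 10^-5: Ksp = 2.5 x 10^-12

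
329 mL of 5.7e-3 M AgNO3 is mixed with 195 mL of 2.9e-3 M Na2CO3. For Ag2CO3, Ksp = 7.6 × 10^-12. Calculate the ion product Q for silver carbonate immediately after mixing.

Q ≈ 1.4e-8

Total volume = 329 + 195 = 524 mL.
[Ag^+] = 5.7 x 10^-3 × (329/524) = 3.58 × 10^-3 M
[CO3^2-] = 2.9 × 10^-3 × (195/524) = 1.08 x 10^-3 M
Ag2CO3(s) <=> 2 Ag^+ + CO3^2-, so Q = [Ag^+]^2[CO3^2-]
Q = (3.58 x 10^-3)^2(1.08 × 10^-3) = 1.4 x 10^-8
Q > Ksp, so Ag2CO3 will precipitate.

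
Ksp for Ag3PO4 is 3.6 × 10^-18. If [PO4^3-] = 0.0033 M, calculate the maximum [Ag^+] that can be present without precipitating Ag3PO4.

[Ag^+] = 1.0 × 10^-5 M

Ag3PO4(s) ⇌ 3 Ag^+ + PO4^3-
Ksp = [Ag^+]^3[PO4^3-]
Precipitation begins when Q = Ksp. With [PO4^3-] = 0.0033 M:
3.6 × 10^-18 = (0.0033) × [Ag^+]^3
[Ag^+] = (3.6 × 10^-18 / 3.3 x 10^-3)^(1/3) = 1.0 × 10^-5 M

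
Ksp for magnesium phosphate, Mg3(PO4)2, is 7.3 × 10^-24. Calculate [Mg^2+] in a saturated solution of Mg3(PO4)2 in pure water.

2.8 x 10^-5 M

Mg3(PO4)2(s) ⇌ 3 Mg^2+ + 2 PO4^3-
Ksp = [Mg^2+]^3[PO4^3-]^2
For each mole of Mg3(PO4)2 that dissolves: [Mg^2+] = 3s, [PO4^3-] = 2s.
So Ksp = (3s)^3 × (2s)^2 = 108s^5
s^5 = 7.3 × 10^-24 / 108, so s = 9.25 × 10^-6 M
[Mg^2+] = 3s = 2.8 × 10^-5 M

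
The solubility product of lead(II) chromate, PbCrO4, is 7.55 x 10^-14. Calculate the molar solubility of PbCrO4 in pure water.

PbCrO4(s) ⇌ Pb^2+(aq) + CrO4^2-(aq)
Ksp = [Pb^2+][CrO4^2-]
With molar solubility s: [Pb^2+] = s, [CrO4^2-] = s.
Ksp = s × s = s^2
s = (7.55 x 10^-14)^(1/2) = 2.75 × 10^-7 M

2.75e-7 M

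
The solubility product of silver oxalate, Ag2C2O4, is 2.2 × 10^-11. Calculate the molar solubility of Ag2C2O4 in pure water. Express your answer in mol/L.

Ag2C2O4(s) <=> 2 Ag^+(aq) + C2O4^2-(aq)
Ksp = [Ag^+]^2[C2O4^2-]
Let s = molar solubility. Then [Ag^+] = 2s and [C2O4^2-] = s.
So Ksp = (2s)^2 × s = 4s^3
s^3 = 2.2 × 10^-11 / 4, so s = 1.8 × 10^-4 M

s ≈ 1.8 × 10^-4 M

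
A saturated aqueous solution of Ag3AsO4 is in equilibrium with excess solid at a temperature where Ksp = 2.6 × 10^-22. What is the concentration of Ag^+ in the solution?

Ag3AsO4(s) ⇌ 3 Ag^+(aq) + AsO4^3-(aq)
Ksp = [Ag^+]^3[AsO4^3-]
For each mole of Ag3AsO4 that dissolves: [Ag^+] = 3s, [AsO4^3-] = s.
Ksp = (3s)^3s = 27s^4
s^4 = 2.6 × 10^-22 / 27, so s = 1.76 × 10^-6 M
[Ag^+] = 3s = 5.3 x 10^-6 M

5.3 × 10^-6 M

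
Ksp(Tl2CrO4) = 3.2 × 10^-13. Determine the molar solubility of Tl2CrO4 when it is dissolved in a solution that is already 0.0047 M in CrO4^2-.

s = 4.1 × 10^-6 M

Tl2CrO4(s) ⇌ 2 Tl^+(aq) + CrO4^2-(aq)
Ksp = [Tl^+]^2[CrO4^2-]
If s mol/L dissolves here, [Tl^+] = 2s, [CrO4^2-] = 0.0047 + s ≈ 0.0047 (common-ion effect: CrO4^2- is already 0.0047 M).
Ksp ≈ (2s)^2 × 0.0047
s = 4.1 × 10^-6 M
Check: s = 4.1 x 10^-6 ≪ 0.0047, so the approximation is valid.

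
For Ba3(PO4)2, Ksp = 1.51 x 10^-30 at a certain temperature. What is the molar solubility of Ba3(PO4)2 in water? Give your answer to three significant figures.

s ≈ 4.26 x 10^-7 M

Ba3(PO4)2(s) ⇌ 3 Ba^2+ + 2 PO4^3-
Ksp = [Ba^2+]^3[PO4^3-]^2
If s mol/L of Ba3(PO4)2 dissolves, [Ba^2+] = 3s and [PO4^3-] = 2s.
Ksp = (3s)^3(2s)^2 = 108s^5
Solving, s = (1.51 x 10^-30/108)^(1/5) = 4.26 × 10^-7 M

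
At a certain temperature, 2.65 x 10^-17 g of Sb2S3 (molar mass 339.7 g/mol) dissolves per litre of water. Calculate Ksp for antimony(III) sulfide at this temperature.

Ksp ≈ 3.12e-94

Molar solubility s = (2.65 × 10^-17 g/L) / (339.7 g/mol) = 7.801 × 10^-20 M.
Sb2S3(s) ⇌ 2 Sb^3+ + 3 S^2-
With molar solubility s: [Sb^3+] = 2s, [S^2-] = 3s.
Ksp = [Sb^3+]^2[S^2-]^3
Substituting: Ksp = (2s)^2(3s)^3 = 108s^5
Ksp = 108 × (7.801 × 10^-20)^5 = 3.12 x 10^-94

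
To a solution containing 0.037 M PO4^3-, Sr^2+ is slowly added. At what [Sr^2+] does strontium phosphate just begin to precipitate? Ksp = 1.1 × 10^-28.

4.3e-9 M

Sr3(PO4)2(s) ⇌ 3 Sr^2+(aq) + 2 PO4^3-(aq)
Ksp = [Sr^2+]^3[PO4^3-]^2
Precipitation begins when Q = Ksp. With [PO4^3-] = 0.037 M:
1.1 × 10^-28 = (0.037)^2 × [Sr^2+]^3
[Sr^2+] = (1.1 × 10^-28 / 1.37 x 10^-3)^(1/3) = 4.3 × 10^-9 M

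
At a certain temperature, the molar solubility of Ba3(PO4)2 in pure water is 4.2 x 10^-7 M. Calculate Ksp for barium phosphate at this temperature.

1.4 × 10^-30

Ba3(PO4)2(s) ⇌ 3 Ba^2+(aq) + 2 PO4^3-(aq)
For each mole of Ba3(PO4)2 that dissolves: [Ba^2+] = 3s, [PO4^3-] = 2s.
Ksp = [Ba^2+]^3[PO4^3-]^2
Substituting: Ksp = (3s)^3(2s)^2 = 108s^5
With s = 4.2 × 10^-7: Ksp = 1.4 × 10^-30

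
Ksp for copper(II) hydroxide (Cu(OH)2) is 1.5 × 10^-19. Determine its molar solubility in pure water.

3.3 × 10^-7 M

Cu(OH)2(s) ⇌ Cu^2+(aq) + 2 OH^-(aq)
Ksp = [Cu^2+][OH^-]^2
If s mol/L of Cu(OH)2 dissolves, [Cu^2+] = s and [OH^-] = 2s.
So Ksp = s × (2s)^2 = 4s^3
Solving, s = (1.5 × 10^-19/4)^(1/3) = 3.3 × 10^-7 M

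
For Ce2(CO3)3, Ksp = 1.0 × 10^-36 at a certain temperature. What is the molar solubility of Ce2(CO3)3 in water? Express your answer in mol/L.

s = 2.5e-8 M

Ce2(CO3)3(s) ⇌ 2 Ce^3+ + 3 CO3^2-
Ksp = [Ce^3+]^2[CO3^2-]^3
Let s = molar solubility. Then [Ce^3+] = 2s and [CO3^2-] = 3s.
Substituting: Ksp = (2s)^2(3s)^3 = 108s^5
s = (1.0 × 10^-36 / 108)^(1/5) = 2.5 × 10^-8 M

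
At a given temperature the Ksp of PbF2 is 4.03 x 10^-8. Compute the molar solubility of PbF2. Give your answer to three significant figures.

PbF2(s) ⇌ Pb^2+ + 2 F^-
Ksp = [Pb^2+][F^-]^2
For each mole of PbF2 that dissolves: [Pb^2+] = s, [F^-] = 2s.
Substituting: Ksp = s(2s)^2 = 4s^3
s = (4.03 x 10^-8 / 4)^(1/3) = 2.16 × 10^-3 M

s = 2.16 x 10^-3 M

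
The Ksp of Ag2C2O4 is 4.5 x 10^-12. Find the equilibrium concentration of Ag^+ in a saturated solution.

[Ag^+] ≈ 2.1 x 10^-4 M

Ag2C2O4(s) <=> 2 Ag^+(aq) + C2O4^2-(aq)
Ksp = [Ag^+]^2[C2O4^2-]
Let s = molar solubility. Then [Ag^+] = 2s and [C2O4^2-] = s.
Ksp = (2s)^2s = 4s^3
s = (4.5 x 10^-12 / 4)^(1/3) = 1.04 × 10^-4 M
[Ag^+] = 2s = 2.1 × 10^-4 M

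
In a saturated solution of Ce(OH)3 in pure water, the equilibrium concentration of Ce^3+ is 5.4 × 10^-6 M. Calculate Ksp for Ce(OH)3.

Ce(OH)3(s) <=> Ce^3+ + 3 OH^-
Stoichiometry gives [OH^-] = (3/1)[Ce^3+] = 1.62 x 10^-5 M.
Ksp = [Ce^3+][OH^-]^3
Ksp = 5.4 x 10^-6 × (1.62 x 10^-5)^3 = 2.3 × 10^-20

Ksp = 2.3 × 10^-20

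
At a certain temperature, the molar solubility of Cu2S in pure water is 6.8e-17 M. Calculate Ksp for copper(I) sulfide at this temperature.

1.3 × 10^-48

Cu2S(s) ⇌ 2 Cu^+(aq) + S^2-(aq)
Let s = molar solubility. Then [Cu^+] = 2s and [S^2-] = s.
Ksp = [Cu^+]^2[S^2-]
Substituting: Ksp = (2s)^2s = 4s^3
With s = 6.8 x 10^-17: Ksp = 1.3 × 10^-48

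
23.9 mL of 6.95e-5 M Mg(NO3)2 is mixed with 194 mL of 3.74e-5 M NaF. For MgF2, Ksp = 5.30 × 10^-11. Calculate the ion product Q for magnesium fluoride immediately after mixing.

Q ≈ 8.45 × 10^-15

Total volume = 23.9 + 194 = 217.9 mL.
[Mg^2+] = 6.95 × 10^-5 × (23.9/217.9) = 7.623 x 10^-6 M
[F^-] = 3.74 x 10^-5 × (194/217.9) = 3.330 × 10^-5 M
MgF2(s) <=> Mg^2+ + 2 F^-, so Q = [Mg^2+][F^-]^2
Q = (7.623 x 10^-6)(3.330 x 10^-5)^2 = 8.45 × 10^-15
Q < Ksp, so no precipitate of MgF2 forms.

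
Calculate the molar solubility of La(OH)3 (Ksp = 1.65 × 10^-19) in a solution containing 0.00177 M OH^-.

La(OH)3(s) ⇌ La^3+ + 3 OH^-
Ksp = [La^3+][OH^-]^3
Let s be the molar solubility in this solution. [La^3+] = s, [OH^-] = 0.00177 + 3s ≈ 0.00177 (common-ion effect: OH^- is already 0.00177 M).
Ksp ≈ s × (0.00177)^3
s = 2.98 × 10^-11 M
Check: 3s = 8.9 x 10^-11 ≪ 0.00177, so the approximation is valid.

s ≈ 2.98e-11 M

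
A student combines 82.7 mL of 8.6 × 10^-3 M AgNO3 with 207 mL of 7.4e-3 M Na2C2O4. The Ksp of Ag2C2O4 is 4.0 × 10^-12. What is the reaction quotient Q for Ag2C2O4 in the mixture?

Total volume = 82.7 + 207 = 289.7 mL.
[Ag^+] = 8.6 × 10^-3 × (82.7/289.7) = 2.46 × 10^-3 M
[C2O4^2-] = 7.4 × 10^-3 × (207/289.7) = 5.29 × 10^-3 M
Ag2C2O4(s) ⇌ 2 Ag^+(aq) + C2O4^2-(aq), so Q = [Ag^+]^2[C2O4^2-]
Q = (2.46 × 10^-3)^2(5.29 × 10^-3) = 3.2 × 10^-8
Q > Ksp, so Ag2C2O4 will precipitate.

3.2 x 10^-8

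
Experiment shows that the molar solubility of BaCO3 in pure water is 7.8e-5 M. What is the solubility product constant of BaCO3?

Ksp ≈ 6.1e-9

BaCO3(s) <=> Ba^2+ + CO3^2-
With molar solubility s: [Ba^2+] = s, [CO3^2-] = s.
Ksp = [Ba^2+][CO3^2-]
Ksp = (s)(s) = s^2
Ksp = (7.8 x 10^-5)^2 = 6.1 × 10^-9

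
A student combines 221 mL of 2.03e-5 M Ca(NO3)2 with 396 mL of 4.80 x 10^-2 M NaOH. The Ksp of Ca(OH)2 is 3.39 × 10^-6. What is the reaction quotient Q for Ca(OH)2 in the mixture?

Q ≈ 6.90 × 10^-9

Total volume = 221 + 396 = 617 mL.
[Ca^2+] = 2.03 x 10^-5 × (221/617) = 7.271 × 10^-6 M
[OH^-] = 4.80 × 10^-2 × (396/617) = 3.081 × 10^-2 M
Ca(OH)2(s) ⇌ Ca^2+ + 2 OH^-, so Q = [Ca^2+][OH^-]^2
Q = (7.271 × 10^-6)(3.081 × 10^-2)^2 = 6.90 × 10^-9
Q < Ksp, so no precipitate of Ca(OH)2 forms.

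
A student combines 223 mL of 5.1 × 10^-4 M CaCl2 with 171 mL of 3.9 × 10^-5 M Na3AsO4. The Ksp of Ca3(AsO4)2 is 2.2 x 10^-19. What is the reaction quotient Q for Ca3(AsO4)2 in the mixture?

Total volume = 223 + 171 = 394 mL.
[Ca^2+] = 5.1 x 10^-4 × (223/394) = 2.89 × 10^-4 M
[AsO4^3-] = 3.9 × 10^-5 × (171/394) = 1.69 × 10^-5 M
Ca3(AsO4)2(s) <=> 3 Ca^2+(aq) + 2 AsO4^3-(aq), so Q = [Ca^2+]^3[AsO4^3-]^2
Q = (2.89 × 10^-4)^3(1.69 x 10^-5)^2 = 6.9 × 10^-21
Q < Ksp, so no precipitate of Ca3(AsO4)2 forms.

Q ≈ 6.9 x 10^-21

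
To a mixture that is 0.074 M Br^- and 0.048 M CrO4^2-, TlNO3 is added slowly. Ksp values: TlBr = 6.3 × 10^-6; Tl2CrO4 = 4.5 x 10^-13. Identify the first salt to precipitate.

Tl2CrO4

Precipitation of each salt starts when its ion product equals its Ksp.
For TlBr: 6.3 × 10^-6 = 0.074 × [Tl^+]  ⇒  [Tl^+] = 8.5 × 10^-5 M.
For Tl2CrO4: 4.5 x 10^-13 = 0.048 × [Tl^+]^2  ⇒  [Tl^+] = 3.1 × 10^-6 M.
The salt with the lower threshold [Tl^+] precipitates first: Tl2CrO4.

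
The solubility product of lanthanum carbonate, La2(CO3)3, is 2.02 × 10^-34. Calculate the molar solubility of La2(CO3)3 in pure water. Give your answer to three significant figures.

La2(CO3)3(s) <=> 2 La^3+ + 3 CO3^2-
Ksp = [La^3+]^2[CO3^2-]^3
Let s = molar solubility. Then [La^3+] = 2s and [CO3^2-] = 3s.
So Ksp = (2s)^2 × (3s)^3 = 108s^5
s^5 = 2.02 × 10^-34 / 108, so s = 7.15 × 10^-8 M

7.15 × 10^-8 M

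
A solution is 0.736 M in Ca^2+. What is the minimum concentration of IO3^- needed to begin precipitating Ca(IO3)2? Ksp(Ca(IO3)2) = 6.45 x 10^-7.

[IO3^-] = 9.36 × 10^-4 M

Ca(IO3)2(s) <=> Ca^2+ + 2 IO3^-
Ksp = [Ca^2+][IO3^-]^2
Precipitation begins when Q = Ksp. With [Ca^2+] = 0.736 M:
6.45 x 10^-7 = (0.736) × [IO3^-]^2
[IO3^-] = (6.45 x 10^-7 / 7.36 x 10^-1)^(1/2) = 9.36 × 10^-4 M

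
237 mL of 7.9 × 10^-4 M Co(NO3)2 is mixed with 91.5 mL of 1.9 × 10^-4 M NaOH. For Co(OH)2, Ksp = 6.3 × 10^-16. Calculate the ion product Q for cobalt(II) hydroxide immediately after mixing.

1.6e-12

Total volume = 237 + 91.5 = 328.5 mL.
[Co^2+] = 7.9 × 10^-4 × (237/328.5) = 5.70 x 10^-4 M
[OH^-] = 1.9 × 10^-4 × (91.5/328.5) = 5.29 × 10^-5 M
Co(OH)2(s) <=> Co^2+(aq) + 2 OH^-(aq), so Q = [Co^2+][OH^-]^2
Q = (5.70 × 10^-4)(5.29 x 10^-5)^2 = 1.6 × 10^-12
Q > Ksp, so Co(OH)2 will precipitate.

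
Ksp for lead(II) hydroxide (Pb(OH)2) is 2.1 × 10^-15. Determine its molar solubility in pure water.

s = 8.1 × 10^-6 M

Pb(OH)2(s) ⇌ Pb^2+ + 2 OH^-
Ksp = [Pb^2+][OH^-]^2
With molar solubility s: [Pb^2+] = s, [OH^-] = 2s.
So Ksp = s × (2s)^2 = 4s^3
s = (2.1 × 10^-15 / 4)^(1/3) = 8.1 x 10^-6 M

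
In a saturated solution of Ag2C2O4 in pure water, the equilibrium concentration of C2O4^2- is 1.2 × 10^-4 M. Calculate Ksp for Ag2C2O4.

Ag2C2O4(s) <=> 2 Ag^+(aq) + C2O4^2-(aq)
Stoichiometry gives [Ag^+] = (2/1)[C2O4^2-] = 2.40 × 10^-4 M.
Ksp = [Ag^+]^2[C2O4^2-]
Ksp = (2.40 x 10^-4)^2 × 1.2 x 10^-4 = 6.9 × 10^-12

6.9 × 10^-12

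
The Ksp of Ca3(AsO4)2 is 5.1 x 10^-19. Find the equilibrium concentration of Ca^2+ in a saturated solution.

2.6e-4 M

Ca3(AsO4)2(s) <=> 3 Ca^2+ + 2 AsO4^3-
Ksp = [Ca^2+]^3[AsO4^3-]^2
If s mol/L of Ca3(AsO4)2 dissolves, [Ca^2+] = 3s and [AsO4^3-] = 2s.
Substituting: Ksp = (3s)^3(2s)^2 = 108s^5
s = (5.1 x 10^-19 / 108)^(1/5) = 8.61 × 10^-5 M
[Ca^2+] = 3s = 2.6 x 10^-4 M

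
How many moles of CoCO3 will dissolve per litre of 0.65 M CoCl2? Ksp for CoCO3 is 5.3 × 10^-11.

s ≈ 8.2 × 10^-11 M

CoCO3(s) ⇌ Co^2+(aq) + CO3^2-(aq)
Ksp = [Co^2+][CO3^2-]
Let s be the molar solubility in this solution. [Co^2+] = 0.65 + s ≈ 0.65, [CO3^2-] = s (common-ion effect: Co^2+ is already 0.65 M).
Ksp ≈ 0.65 × s
s = 8.2 × 10^-11 M
Check: s = 8.2 x 10^-11 ≪ 0.65, so the approximation is valid.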